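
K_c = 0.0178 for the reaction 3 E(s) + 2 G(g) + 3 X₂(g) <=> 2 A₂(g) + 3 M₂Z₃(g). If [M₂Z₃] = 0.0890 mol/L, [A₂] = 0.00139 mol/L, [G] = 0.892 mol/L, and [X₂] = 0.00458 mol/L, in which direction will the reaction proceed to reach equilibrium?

at equilibrium

(E is a pure solid — omitted from Q_c.)
Q_c = [A₂]²·[M₂Z₃]³ / ([G]²·[X₂]³) = (0.00139)²·(0.0890)³ / ((0.892)²·(0.00458)³) = 0.0178
Q_c = 0.0178 = K_c, so the system is already at equilibrium.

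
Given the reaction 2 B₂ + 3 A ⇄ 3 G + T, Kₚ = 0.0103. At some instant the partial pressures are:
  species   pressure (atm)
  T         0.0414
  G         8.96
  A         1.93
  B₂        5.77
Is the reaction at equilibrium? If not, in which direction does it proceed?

to the left

Qₚ = P(G)³·P(T) / (P(B₂)²·P(A)³) = (8.96)³·(0.0414) / ((5.77)²·(1.93)³) = 0.124
Qₚ = 0.124 > Kₚ = 0.0103, so the reverse reaction proceeds.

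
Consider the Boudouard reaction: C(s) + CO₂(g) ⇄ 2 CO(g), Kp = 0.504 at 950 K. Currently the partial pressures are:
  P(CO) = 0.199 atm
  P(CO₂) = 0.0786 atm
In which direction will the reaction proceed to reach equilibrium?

neither direction; the system is at equilibrium

(C is a pure solid — omitted from Qp.)
Qp = P(CO)² / P(CO₂) = (0.199)² / (0.0786) = 0.504
Qp = 0.504 = Kp, so the system is already at equilibrium.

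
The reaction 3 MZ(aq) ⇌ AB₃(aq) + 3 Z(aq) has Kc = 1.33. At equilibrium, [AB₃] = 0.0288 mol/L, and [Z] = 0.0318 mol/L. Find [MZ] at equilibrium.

At equilibrium, Kc = [AB₃]·[Z]³ / [MZ]³ = 1.33.
(0.0288)·(0.0318)³ / ([MZ])³ = 1.33
[MZ]³ = 6.96e-7 ⇒ [MZ] = 0.00886 mol/L

[MZ] = 0.00886 mol/L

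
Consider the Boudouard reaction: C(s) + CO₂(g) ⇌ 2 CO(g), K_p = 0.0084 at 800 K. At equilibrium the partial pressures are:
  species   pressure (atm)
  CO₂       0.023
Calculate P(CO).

(C is a pure solid — omitted from K_p.)
At equilibrium, K_p = P(CO)² / P(CO₂) = 0.0084.
(P(CO))² / (0.023) = 0.0084
P(CO)² = 1.93×10⁻⁴ ⇒ P(CO) = 0.014 atm

P(CO) = 0.014 atm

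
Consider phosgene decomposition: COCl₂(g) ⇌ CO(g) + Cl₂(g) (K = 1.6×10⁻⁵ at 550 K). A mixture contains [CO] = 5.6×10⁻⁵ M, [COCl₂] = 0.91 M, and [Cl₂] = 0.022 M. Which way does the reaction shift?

in the forward direction

Q = [CO]·[Cl₂] / [COCl₂] = (5.6×10⁻⁵)·(0.022) / (0.91) = 1.4×10⁻⁶
Q = 1.4×10⁻⁶ < K = 1.6×10⁻⁵, so the forward reaction proceeds.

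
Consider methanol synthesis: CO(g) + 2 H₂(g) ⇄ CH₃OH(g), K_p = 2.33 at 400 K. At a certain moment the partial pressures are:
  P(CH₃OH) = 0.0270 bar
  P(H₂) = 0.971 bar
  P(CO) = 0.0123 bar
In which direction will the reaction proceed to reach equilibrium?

no net change (already at equilibrium)

Q_p = P(CH₃OH) / (P(CO)·P(H₂)²) = (0.0270) / ((0.0123)·(0.971)²) = 2.33
Q_p = 2.33 = K_p, so the system is already at equilibrium.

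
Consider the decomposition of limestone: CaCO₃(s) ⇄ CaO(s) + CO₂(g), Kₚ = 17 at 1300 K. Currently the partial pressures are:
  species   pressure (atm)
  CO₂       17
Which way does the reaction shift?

(CaCO₃, CaO are pure solids — omitted from Qₚ.)
Qₚ = P(CO₂) = 17
Qₚ = 17 = Kₚ, so the system is already at equilibrium.

at equilibrium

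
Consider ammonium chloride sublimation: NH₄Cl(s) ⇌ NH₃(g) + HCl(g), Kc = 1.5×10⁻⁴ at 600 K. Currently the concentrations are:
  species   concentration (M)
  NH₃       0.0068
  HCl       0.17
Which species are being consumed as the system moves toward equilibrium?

(NH₄Cl is a pure solid — omitted from Qc.)
Qc = [NH₃]·[HCl] = (0.0068)·(0.17) = 0.0012
Qc = 0.0012 > Kc = 1.5×10⁻⁴: net reverse reaction.

NH₃, HCl (products)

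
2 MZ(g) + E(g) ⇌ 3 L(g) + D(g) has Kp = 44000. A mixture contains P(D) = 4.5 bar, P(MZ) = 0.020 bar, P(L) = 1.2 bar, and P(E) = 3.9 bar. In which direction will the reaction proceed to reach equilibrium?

forward (toward products)

Qp = P(L)³·P(D) / (P(MZ)²·P(E)) = (1.2)³·(4.5) / ((0.020)²·(3.9)) = 5000
Qp = 5000 < Kp = 44000, so the forward reaction proceeds.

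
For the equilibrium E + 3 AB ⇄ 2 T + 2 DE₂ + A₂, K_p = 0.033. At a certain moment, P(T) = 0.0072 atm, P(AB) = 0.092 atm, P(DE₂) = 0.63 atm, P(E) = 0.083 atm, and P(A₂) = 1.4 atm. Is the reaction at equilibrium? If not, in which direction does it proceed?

Q_p = P(T)²·P(DE₂)²·P(A₂) / (P(E)·P(AB)³) = (0.0072)²·(0.63)²·(1.4) / ((0.083)·(0.092)³) = 0.45
Q_p = 0.45 > K_p = 0.033, so the reverse reaction proceeds.

toward reactants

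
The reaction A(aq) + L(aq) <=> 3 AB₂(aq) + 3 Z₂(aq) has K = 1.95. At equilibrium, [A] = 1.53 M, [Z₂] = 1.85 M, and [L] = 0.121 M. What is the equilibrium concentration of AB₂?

[AB₂] = 0.385 M

At equilibrium, K = [AB₂]³·[Z₂]³ / ([A]·[L]) = 1.95.
([AB₂])³·(1.85)³ / ((1.53)·(0.121)) = 1.95
[AB₂]³ = 0.0570 ⇒ [AB₂] = 0.385 M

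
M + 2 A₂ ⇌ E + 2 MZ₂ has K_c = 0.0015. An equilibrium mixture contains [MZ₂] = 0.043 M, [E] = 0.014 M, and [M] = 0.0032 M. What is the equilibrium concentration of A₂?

At equilibrium, K_c = [E]·[MZ₂]² / ([M]·[A₂]²) = 0.0015.
(0.014)·(0.043)² / ((0.0032)·([A₂])²) = 0.0015
[A₂]² = 5.39 ⇒ [A₂] = 2.3 M

[A₂] = 2.3 M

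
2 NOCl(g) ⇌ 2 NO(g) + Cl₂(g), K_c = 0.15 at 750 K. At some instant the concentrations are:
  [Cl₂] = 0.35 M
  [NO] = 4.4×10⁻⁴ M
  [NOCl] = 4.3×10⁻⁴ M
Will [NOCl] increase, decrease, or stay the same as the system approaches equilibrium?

Q_c = [NO]²·[Cl₂] / [NOCl]² = (4.4×10⁻⁴)²·(0.35) / (4.3×10⁻⁴)² = 0.37
Q_c = 0.37 > K_c = 0.15: net reverse reaction.
NOCl is a reactant, so it increases.

increase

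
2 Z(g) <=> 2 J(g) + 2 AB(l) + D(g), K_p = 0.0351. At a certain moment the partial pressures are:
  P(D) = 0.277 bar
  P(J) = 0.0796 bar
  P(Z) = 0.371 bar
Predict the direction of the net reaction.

to the right

(AB is a pure liquid — omitted from Q_p.)
Q_p = P(J)²·P(D) / P(Z)² = (0.0796)²·(0.277) / (0.371)² = 0.0128
Q_p = 0.0128 < K_p = 0.0351, so the forward reaction proceeds.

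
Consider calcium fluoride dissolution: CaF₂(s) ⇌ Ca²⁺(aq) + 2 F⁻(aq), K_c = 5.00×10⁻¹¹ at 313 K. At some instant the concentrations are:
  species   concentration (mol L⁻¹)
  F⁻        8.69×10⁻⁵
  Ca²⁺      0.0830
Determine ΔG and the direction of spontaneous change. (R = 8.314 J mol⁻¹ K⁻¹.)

ΔG = 6.58 kJ/mol; the forward reaction is non-spontaneous

(CaF₂ is a pure solid — omitted from Q_c.)
Q_c = [Ca²⁺]·[F⁻]² = (0.0830)·(8.69×10⁻⁵)² = 6.27×10⁻¹⁰
ΔG = RT ln(Q_c/K_c) = (8.314 J mol⁻¹ K⁻¹)(313 K) × ln(6.27×10⁻¹⁰/5.00×10⁻¹¹)
   = (2.602 kJ/mol)(2.529) = 6.58 kJ/mol
ΔG > 0, so the forward reaction is non-spontaneous (proceeds in reverse).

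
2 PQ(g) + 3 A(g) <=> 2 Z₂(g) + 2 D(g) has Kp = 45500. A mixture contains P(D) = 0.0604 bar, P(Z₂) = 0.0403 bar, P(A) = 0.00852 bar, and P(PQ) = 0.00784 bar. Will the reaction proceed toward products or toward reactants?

Qp = P(Z₂)²·P(D)² / (P(PQ)²·P(A)³) = (0.0403)²·(0.0604)² / ((0.00784)²·(0.00852)³) = 1.56×10⁵
Qp = 1.56×10⁵ > Kp = 45500, so the reverse reaction proceeds.

to the left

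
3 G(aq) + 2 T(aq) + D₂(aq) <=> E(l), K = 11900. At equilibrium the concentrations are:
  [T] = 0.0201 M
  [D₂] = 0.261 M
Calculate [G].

(E is a pure liquid — omitted from K.)
At equilibrium, K = 1 / ([G]³·[T]²·[D₂]) = 11900.
1 / (([G])³·(0.0201)²·(0.261)) = 11900
[G]³ = 0.797 ⇒ [G] = 0.927 M

[G] = 0.927 M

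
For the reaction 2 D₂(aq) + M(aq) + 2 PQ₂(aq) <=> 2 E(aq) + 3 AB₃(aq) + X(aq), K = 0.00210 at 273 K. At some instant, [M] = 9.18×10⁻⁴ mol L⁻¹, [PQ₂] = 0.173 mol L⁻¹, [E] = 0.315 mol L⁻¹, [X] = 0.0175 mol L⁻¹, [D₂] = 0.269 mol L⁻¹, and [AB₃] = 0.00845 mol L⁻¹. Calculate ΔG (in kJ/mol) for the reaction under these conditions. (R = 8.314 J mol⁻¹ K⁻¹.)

ΔG = -3.14 kJ/mol

Q = [E]²·[AB₃]³·[X] / ([D₂]²·[M]·[PQ₂]²) = (0.315)²·(0.00845)³·(0.0175) / ((0.269)²·(9.18×10⁻⁴)·(0.173)²) = 5.27×10⁻⁴
ΔG = RT ln(Q/K) = (8.314 J mol⁻¹ K⁻¹)(273 K) × ln(5.27×10⁻⁴/0.00210)
   = (2.270 kJ/mol)(-1.382) = -3.14 kJ/mol
ΔG < 0, so the forward reaction is spontaneous (proceeds forward).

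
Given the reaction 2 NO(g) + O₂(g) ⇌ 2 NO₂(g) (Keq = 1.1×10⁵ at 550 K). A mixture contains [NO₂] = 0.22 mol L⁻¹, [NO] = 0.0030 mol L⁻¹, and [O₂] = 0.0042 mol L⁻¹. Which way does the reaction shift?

in the reverse direction

Q = [NO₂]² / ([NO]²·[O₂]) = (0.22)² / ((0.0030)²·(0.0042)) = 1.3×10⁶
Q = 1.3×10⁶ > Keq = 1.1×10⁵, so the reverse reaction proceeds.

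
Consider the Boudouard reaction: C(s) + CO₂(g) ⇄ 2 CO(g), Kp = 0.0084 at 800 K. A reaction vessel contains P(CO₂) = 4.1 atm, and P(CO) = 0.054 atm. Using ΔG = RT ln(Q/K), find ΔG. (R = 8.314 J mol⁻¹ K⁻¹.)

(C is a pure solid — omitted from Qp.)
Qp = P(CO)² / P(CO₂) = (0.054)² / (4.1) = 7.11e-4
ΔG = RT ln(Qp/Kp) = (8.314 J mol⁻¹ K⁻¹)(800 K) × ln(7.11e-4/0.0084)
   = (6.651 kJ/mol)(-2.469) = -16.4 kJ/mol
ΔG < 0, so the forward reaction is spontaneous (proceeds forward).

ΔG = -16.4 kJ/mol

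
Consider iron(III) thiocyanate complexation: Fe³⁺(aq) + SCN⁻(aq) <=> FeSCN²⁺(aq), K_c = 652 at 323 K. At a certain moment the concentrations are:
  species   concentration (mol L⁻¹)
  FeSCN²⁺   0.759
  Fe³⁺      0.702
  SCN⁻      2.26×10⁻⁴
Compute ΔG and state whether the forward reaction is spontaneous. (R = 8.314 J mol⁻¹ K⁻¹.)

ΔG = 5.35 kJ/mol; the forward reaction is non-spontaneous

Q_c = [FeSCN²⁺] / ([Fe³⁺]·[SCN⁻]) = (0.759) / ((0.702)·(2.26×10⁻⁴)) = 4780
ΔG = RT ln(Q_c/K_c) = (8.314 J mol⁻¹ K⁻¹)(323 K) × ln(4780/652)
   = (2.685 kJ/mol)(1.992) = 5.35 kJ/mol
ΔG > 0, so the forward reaction is non-spontaneous (proceeds in reverse).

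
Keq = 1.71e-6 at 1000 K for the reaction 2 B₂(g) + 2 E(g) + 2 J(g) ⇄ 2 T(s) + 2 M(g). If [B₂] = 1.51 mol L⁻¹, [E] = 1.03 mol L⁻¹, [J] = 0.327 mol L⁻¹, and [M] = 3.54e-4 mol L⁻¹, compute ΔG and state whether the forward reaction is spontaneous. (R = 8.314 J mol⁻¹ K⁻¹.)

ΔG = -10.5 kJ/mol; the forward reaction is spontaneous

(T is a pure solid — omitted from Q.)
Q = [M]² / ([B₂]²·[E]²·[J]²) = (3.54e-4)² / ((1.51)²·(1.03)²·(0.327)²) = 4.84e-7
ΔG = RT ln(Q/Keq) = (8.314 J mol⁻¹ K⁻¹)(1000 K) × ln(4.84e-7/1.71e-6)
   = (8.314 kJ/mol)(-1.262) = -10.5 kJ/mol
ΔG < 0, so the forward reaction is spontaneous (proceeds forward).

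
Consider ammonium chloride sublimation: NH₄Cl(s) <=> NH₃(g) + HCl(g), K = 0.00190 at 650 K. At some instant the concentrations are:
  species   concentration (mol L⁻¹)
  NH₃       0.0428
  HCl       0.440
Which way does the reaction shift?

(NH₄Cl is a pure solid — omitted from Q.)
Q = [NH₃]·[HCl] = (0.0428)·(0.440) = 0.0188
Q = 0.0188 > K = 0.00190, so the reverse reaction proceeds.

to the left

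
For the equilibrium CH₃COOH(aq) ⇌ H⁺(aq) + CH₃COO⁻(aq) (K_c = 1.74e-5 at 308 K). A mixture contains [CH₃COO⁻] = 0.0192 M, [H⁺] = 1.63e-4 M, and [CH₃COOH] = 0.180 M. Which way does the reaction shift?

Q_c = [H⁺]·[CH₃COO⁻] / [CH₃COOH] = (1.63e-4)·(0.0192) / (0.180) = 1.74e-5
Q_c = 1.74e-5 = K_c, so the system is already at equilibrium.

neither direction; the system is at equilibrium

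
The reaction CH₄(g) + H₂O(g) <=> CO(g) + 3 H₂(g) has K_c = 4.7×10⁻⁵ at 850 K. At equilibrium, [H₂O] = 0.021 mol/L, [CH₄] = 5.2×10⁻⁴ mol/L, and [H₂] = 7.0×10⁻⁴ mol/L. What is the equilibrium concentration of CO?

[CO] = 1.5 mol/L

At equilibrium, K_c = [CO]·[H₂]³ / ([CH₄]·[H₂O]) = 4.7×10⁻⁵.
([CO])·(7.0×10⁻⁴)³ / ((5.2×10⁻⁴)·(0.021)) = 4.7×10⁻⁵
[CO] = 1.50 = 1.5 mol/L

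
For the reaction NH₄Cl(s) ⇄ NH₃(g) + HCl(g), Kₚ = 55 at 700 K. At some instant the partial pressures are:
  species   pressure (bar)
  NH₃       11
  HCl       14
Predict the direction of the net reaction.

(NH₄Cl is a pure solid — omitted from Qₚ.)
Qₚ = P(NH₃)·P(HCl) = (11)·(14) = 150
Qₚ = 150 > Kₚ = 55, so the reverse reaction proceeds.

toward reactants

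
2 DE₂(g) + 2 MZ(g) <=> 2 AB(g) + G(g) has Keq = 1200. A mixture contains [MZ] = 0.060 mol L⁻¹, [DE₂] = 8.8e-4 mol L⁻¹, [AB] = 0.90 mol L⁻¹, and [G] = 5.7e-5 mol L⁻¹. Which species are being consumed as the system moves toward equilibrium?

Q = [AB]²·[G] / ([DE₂]²·[MZ]²) = (0.90)²·(5.7e-5) / ((8.8e-4)²·(0.060)²) = 17000
Q = 17000 > Keq = 1200: net reverse reaction.

AB, G (products)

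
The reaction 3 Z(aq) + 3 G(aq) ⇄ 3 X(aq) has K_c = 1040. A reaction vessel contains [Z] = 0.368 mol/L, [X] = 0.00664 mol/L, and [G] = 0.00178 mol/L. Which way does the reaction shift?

Q_c = [X]³ / ([Z]³·[G]³) = (0.00664)³ / ((0.368)³·(0.00178)³) = 1040
Q_c = 1040 = K_c, so the system is already at equilibrium.

neither direction; the system is at equilibrium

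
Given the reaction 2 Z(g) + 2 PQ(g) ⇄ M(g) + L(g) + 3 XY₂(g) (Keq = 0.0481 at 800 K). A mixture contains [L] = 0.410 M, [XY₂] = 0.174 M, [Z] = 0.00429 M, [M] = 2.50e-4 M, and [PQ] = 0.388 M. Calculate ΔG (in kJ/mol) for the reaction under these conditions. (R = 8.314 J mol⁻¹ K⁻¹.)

ΔG = 9.31 kJ/mol

Q = [M]·[L]·[XY₂]³ / ([Z]²·[PQ]²) = (2.50e-4)·(0.410)·(0.174)³ / ((0.00429)²·(0.388)²) = 0.195
ΔG = RT ln(Q/Keq) = (8.314 J mol⁻¹ K⁻¹)(800 K) × ln(0.195/0.0481)
   = (6.651 kJ/mol)(1.400) = 9.31 kJ/mol
ΔG > 0, so the forward reaction is non-spontaneous (proceeds in reverse).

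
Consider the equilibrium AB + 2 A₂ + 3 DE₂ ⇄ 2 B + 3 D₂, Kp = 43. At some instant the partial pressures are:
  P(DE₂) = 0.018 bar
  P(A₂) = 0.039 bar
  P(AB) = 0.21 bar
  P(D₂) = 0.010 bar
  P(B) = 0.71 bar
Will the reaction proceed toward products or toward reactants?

Qp = P(B)²·P(D₂)³ / (P(AB)·P(A₂)²·P(DE₂)³) = (0.71)²·(0.010)³ / ((0.21)·(0.039)²·(0.018)³) = 270
Qp = 270 > Kp = 43, so the reverse reaction proceeds.

in the reverse direction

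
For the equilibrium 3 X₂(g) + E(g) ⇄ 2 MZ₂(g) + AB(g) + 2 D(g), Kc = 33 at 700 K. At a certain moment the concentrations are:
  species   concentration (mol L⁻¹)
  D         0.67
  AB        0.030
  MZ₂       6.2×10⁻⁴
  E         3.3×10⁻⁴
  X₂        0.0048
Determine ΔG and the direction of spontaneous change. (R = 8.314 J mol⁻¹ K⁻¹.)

ΔG = 8.49 kJ/mol; the forward reaction is non-spontaneous

Qc = [MZ₂]²·[AB]·[D]² / ([X₂]³·[E]) = (6.2×10⁻⁴)²·(0.030)·(0.67)² / ((0.0048)³·(3.3×10⁻⁴)) = 142
ΔG = RT ln(Qc/Kc) = (8.314 J mol⁻¹ K⁻¹)(700 K) × ln(142/33)
   = (5.820 kJ/mol)(1.459) = 8.49 kJ/mol
ΔG > 0, so the forward reaction is non-spontaneous (proceeds in reverse).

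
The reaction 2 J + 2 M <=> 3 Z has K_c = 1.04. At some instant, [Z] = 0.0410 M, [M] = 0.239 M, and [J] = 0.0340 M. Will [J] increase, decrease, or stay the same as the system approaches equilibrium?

Q_c = [Z]³ / ([J]²·[M]²) = (0.0410)³ / ((0.0340)²·(0.239)²) = 1.04
Q_c = 1.04 = K_c; the system is at equilibrium.

stay the same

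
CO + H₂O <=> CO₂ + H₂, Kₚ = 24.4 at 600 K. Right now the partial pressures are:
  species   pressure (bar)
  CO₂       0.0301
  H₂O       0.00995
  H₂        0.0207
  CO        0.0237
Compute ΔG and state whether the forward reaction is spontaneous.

ΔG = -11.1 kJ/mol; the forward reaction is spontaneous

Qₚ = P(CO₂)·P(H₂) / (P(CO)·P(H₂O)) = (0.0301)·(0.0207) / ((0.0237)·(0.00995)) = 2.64
ΔG = RT ln(Qₚ/Kₚ) = (8.314 J mol⁻¹ K⁻¹)(600 K) × ln(2.64/24.4)
   = (4.988 kJ/mol)(-2.224) = -11.1 kJ/mol
ΔG < 0, so the forward reaction is spontaneous (proceeds forward).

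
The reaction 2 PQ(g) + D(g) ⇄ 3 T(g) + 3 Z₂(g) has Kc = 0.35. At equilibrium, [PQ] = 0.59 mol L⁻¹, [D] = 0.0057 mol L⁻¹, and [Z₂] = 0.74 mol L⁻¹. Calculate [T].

[T] = 0.12 mol L⁻¹

At equilibrium, Kc = [T]³·[Z₂]³ / ([PQ]²·[D]) = 0.35.
([T])³·(0.74)³ / ((0.59)²·(0.0057)) = 0.35
[T]³ = 0.00171 ⇒ [T] = 0.12 mol L⁻¹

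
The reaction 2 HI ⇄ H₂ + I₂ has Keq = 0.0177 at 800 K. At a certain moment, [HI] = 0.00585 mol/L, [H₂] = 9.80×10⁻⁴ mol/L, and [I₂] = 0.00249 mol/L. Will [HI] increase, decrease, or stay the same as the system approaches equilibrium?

increase

Q = [H₂]·[I₂] / [HI]² = (9.80×10⁻⁴)·(0.00249) / (0.00585)² = 0.0713
Q = 0.0713 > Keq = 0.0177: net reverse reaction.
HI is a reactant, so it increases.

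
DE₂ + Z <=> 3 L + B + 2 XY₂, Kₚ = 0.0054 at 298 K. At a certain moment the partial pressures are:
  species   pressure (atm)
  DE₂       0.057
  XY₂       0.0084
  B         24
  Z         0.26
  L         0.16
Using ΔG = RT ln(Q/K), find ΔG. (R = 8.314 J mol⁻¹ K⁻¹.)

Qₚ = P(L)³·P(B)·P(XY₂)² / (P(DE₂)·P(Z)) = (0.16)³·(24)·(0.0084)² / ((0.057)·(0.26)) = 4.68×10⁻⁴
ΔG = RT ln(Qₚ/Kₚ) = (8.314 J mol⁻¹ K⁻¹)(298 K) × ln(4.68×10⁻⁴/0.0054)
   = (2.478 kJ/mol)(-2.446) = -6.06 kJ/mol
ΔG < 0, so the forward reaction is spontaneous (proceeds forward).

ΔG = -6.06 kJ/mol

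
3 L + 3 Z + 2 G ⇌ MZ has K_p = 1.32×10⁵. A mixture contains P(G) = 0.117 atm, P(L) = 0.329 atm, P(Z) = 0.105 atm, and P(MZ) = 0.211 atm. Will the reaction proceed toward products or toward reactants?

to the left

Q_p = P(MZ) / (P(L)³·P(Z)³·P(G)²) = (0.211) / ((0.329)³·(0.105)³·(0.117)²) = 3.74×10⁵
Q_p = 3.74×10⁵ > K_p = 1.32×10⁵, so the reverse reaction proceeds.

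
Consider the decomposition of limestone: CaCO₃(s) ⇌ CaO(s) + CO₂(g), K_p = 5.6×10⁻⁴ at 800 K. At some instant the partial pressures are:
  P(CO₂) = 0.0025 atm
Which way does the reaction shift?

toward reactants

(CaCO₃, CaO are pure solids — omitted from Q_p.)
Q_p = P(CO₂) = 0.0025
Q_p = 0.0025 > K_p = 5.6×10⁻⁴, so the reverse reaction proceeds.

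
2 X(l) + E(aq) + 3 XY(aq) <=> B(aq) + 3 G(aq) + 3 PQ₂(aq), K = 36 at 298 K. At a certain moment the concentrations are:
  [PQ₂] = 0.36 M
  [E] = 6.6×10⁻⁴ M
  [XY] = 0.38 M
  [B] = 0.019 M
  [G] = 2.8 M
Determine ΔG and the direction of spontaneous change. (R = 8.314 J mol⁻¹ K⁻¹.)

ΔG = 6.70 kJ/mol; the forward reaction is non-spontaneous

(X is a pure liquid — omitted from Q.)
Q = [B]·[G]³·[PQ₂]³ / ([E]·[XY]³) = (0.019)·(2.8)³·(0.36)³ / ((6.6×10⁻⁴)·(0.38)³) = 537
ΔG = RT ln(Q/K) = (8.314 J mol⁻¹ K⁻¹)(298 K) × ln(537/36)
   = (2.478 kJ/mol)(2.702) = 6.70 kJ/mol
ΔG > 0, so the forward reaction is non-spontaneous (proceeds in reverse).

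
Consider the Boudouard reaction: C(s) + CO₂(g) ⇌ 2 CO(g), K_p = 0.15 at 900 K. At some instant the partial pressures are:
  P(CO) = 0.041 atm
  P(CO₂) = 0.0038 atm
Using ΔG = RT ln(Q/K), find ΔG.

(C is a pure solid — omitted from Q_p.)
Q_p = P(CO)² / P(CO₂) = (0.041)² / (0.0038) = 0.442
ΔG = RT ln(Q_p/K_p) = (8.314 J mol⁻¹ K⁻¹)(900 K) × ln(0.442/0.15)
   = (7.483 kJ/mol)(1.081) = 8.09 kJ/mol
ΔG > 0, so the forward reaction is non-spontaneous (proceeds in reverse).

ΔG = 8.09 kJ/mol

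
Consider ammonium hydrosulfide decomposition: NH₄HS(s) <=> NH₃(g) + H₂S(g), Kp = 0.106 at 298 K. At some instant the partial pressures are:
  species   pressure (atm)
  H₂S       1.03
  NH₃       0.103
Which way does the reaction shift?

at equilibrium

(NH₄HS is a pure solid — omitted from Qp.)
Qp = P(NH₃)·P(H₂S) = (0.103)·(1.03) = 0.106
Qp = 0.106 = Kp, so the system is already at equilibrium.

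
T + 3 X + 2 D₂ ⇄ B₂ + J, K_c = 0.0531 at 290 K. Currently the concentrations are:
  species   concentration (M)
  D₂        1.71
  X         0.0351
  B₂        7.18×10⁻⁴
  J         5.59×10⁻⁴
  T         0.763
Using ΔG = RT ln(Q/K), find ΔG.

ΔG = -6.14 kJ/mol

Q_c = [B₂]·[J] / ([T]·[X]³·[D₂]²) = (7.18×10⁻⁴)·(5.59×10⁻⁴) / ((0.763)·(0.0351)³·(1.71)²) = 0.00416
ΔG = RT ln(Q_c/K_c) = (8.314 J mol⁻¹ K⁻¹)(290 K) × ln(0.00416/0.0531)
   = (2.411 kJ/mol)(-2.547) = -6.14 kJ/mol
ΔG < 0, so the forward reaction is spontaneous (proceeds forward).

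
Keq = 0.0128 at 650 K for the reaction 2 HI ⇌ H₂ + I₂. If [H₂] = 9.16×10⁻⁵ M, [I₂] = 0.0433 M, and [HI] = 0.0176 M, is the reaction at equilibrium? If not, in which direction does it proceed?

neither direction; the system is at equilibrium

Q = [H₂]·[I₂] / [HI]² = (9.16×10⁻⁵)·(0.0433) / (0.0176)² = 0.0128
Q = 0.0128 = Keq, so the system is already at equilibrium.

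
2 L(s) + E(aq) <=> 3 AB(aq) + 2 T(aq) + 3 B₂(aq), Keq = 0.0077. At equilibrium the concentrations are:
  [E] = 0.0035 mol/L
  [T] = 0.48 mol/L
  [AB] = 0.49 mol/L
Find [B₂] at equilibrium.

[B₂] = 0.10 mol/L

(L is a pure solid — omitted from Keq.)
At equilibrium, Keq = [AB]³·[T]²·[B₂]³ / [E] = 0.0077.
(0.49)³·(0.48)²·([B₂])³ / (0.0035) = 0.0077
[B₂]³ = 9.94×10⁻⁴ ⇒ [B₂] = 0.10 mol/L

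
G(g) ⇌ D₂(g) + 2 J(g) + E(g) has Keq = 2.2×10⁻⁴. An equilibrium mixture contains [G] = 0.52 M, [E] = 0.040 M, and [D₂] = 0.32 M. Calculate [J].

At equilibrium, Keq = [D₂]·[J]²·[E] / [G] = 2.2×10⁻⁴.
(0.32)·([J])²·(0.040) / (0.52) = 2.2×10⁻⁴
[J]² = 0.00894 ⇒ [J] = 0.095 M

[J] = 0.095 M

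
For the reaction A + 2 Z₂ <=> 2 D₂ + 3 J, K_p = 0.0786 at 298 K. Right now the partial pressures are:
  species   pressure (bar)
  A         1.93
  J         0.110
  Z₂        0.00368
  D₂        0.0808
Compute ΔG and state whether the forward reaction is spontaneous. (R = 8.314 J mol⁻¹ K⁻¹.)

Q_p = P(D₂)²·P(J)³ / (P(A)·P(Z₂)²) = (0.0808)²·(0.110)³ / ((1.93)·(0.00368)²) = 0.332
ΔG = RT ln(Q_p/K_p) = (8.314 J mol⁻¹ K⁻¹)(298 K) × ln(0.332/0.0786)
   = (2.478 kJ/mol)(1.441) = 3.57 kJ/mol
ΔG > 0, so the forward reaction is non-spontaneous (proceeds in reverse).

ΔG = 3.57 kJ/mol; the forward reaction is non-spontaneous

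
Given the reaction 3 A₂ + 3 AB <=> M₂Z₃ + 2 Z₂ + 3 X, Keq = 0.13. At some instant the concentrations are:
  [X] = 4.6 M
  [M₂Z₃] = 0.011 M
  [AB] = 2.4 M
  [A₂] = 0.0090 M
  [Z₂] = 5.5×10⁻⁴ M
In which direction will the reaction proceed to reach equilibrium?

to the right

Q = [M₂Z₃]·[Z₂]²·[X]³ / ([A₂]³·[AB]³) = (0.011)·(5.5×10⁻⁴)²·(4.6)³ / ((0.0090)³·(2.4)³) = 0.032
Q = 0.032 < Keq = 0.13, so the forward reaction proceeds.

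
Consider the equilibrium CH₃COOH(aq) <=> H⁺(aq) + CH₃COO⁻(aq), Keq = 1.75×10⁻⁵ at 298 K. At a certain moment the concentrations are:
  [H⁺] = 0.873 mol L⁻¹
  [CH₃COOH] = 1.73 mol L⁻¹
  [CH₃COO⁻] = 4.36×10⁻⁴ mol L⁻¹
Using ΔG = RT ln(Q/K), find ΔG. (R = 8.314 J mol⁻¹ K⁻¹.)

Q = [H⁺]·[CH₃COO⁻] / [CH₃COOH] = (0.873)·(4.36×10⁻⁴) / (1.73) = 2.20×10⁻⁴
ΔG = RT ln(Q/Keq) = (8.314 J mol⁻¹ K⁻¹)(298 K) × ln(2.20×10⁻⁴/1.75×10⁻⁵)
   = (2.478 kJ/mol)(2.531) = 6.27 kJ/mol
ΔG > 0, so the forward reaction is non-spontaneous (proceeds in reverse).

ΔG = 6.27 kJ/mol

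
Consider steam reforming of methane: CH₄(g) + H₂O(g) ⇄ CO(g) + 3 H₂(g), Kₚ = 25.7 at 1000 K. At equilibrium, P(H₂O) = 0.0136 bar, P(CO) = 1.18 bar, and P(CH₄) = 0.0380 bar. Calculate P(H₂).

P(H₂) = 0.224 bar

At equilibrium, Kₚ = P(CO)·P(H₂)³ / (P(CH₄)·P(H₂O)) = 25.7.
(1.18)·(P(H₂))³ / ((0.0380)·(0.0136)) = 25.7
P(H₂)³ = 0.0113 ⇒ P(H₂) = 0.224 bar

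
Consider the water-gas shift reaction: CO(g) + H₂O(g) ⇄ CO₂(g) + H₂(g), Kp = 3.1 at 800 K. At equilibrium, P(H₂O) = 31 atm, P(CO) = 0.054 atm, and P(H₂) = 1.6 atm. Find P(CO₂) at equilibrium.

At equilibrium, Kp = P(CO₂)·P(H₂) / (P(CO)·P(H₂O)) = 3.1.
(P(CO₂))·(1.6) / ((0.054)·(31)) = 3.1
P(CO₂) = 3.24 = 3.2 atm

P(CO₂) = 3.2 atm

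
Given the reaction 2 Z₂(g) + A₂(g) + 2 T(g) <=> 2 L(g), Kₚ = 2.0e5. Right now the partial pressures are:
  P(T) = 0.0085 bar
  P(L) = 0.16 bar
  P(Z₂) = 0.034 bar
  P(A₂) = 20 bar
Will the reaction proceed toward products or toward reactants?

Qₚ = P(L)² / (P(Z₂)²·P(A₂)·P(T)²) = (0.16)² / ((0.034)²·(20)·(0.0085)²) = 15000
Qₚ = 15000 < Kₚ = 2.0e5, so the forward reaction proceeds.

forward (toward products)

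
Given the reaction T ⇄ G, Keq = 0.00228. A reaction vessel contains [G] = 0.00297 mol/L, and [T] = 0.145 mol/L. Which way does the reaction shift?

toward reactants

Q = [G] / [T] = (0.00297) / (0.145) = 0.0205
Q = 0.0205 > Keq = 0.00228, so the reverse reaction proceeds.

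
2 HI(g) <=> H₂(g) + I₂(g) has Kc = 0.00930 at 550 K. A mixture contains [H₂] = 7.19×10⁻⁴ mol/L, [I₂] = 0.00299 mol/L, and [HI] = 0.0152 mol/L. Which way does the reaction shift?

at equilibrium

Qc = [H₂]·[I₂] / [HI]² = (7.19×10⁻⁴)·(0.00299) / (0.0152)² = 0.00930
Qc = 0.00930 = Kc, so the system is already at equilibrium.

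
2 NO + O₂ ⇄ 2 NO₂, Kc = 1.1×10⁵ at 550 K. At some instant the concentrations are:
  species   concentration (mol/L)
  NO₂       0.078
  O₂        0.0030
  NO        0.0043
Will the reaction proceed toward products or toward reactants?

neither direction; the system is at equilibrium

Qc = [NO₂]² / ([NO]²·[O₂]) = (0.078)² / ((0.0043)²·(0.0030)) = 1.1×10⁵
Qc = 1.1×10⁵ = Kc, so the system is already at equilibrium.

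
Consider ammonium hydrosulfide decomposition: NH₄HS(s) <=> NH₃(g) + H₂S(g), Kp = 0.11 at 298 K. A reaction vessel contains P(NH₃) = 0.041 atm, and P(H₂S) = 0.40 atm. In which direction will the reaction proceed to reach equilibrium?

toward products

(NH₄HS is a pure solid — omitted from Qp.)
Qp = P(NH₃)·P(H₂S) = (0.041)·(0.40) = 0.016
Qp = 0.016 < Kp = 0.11, so the forward reaction proceeds.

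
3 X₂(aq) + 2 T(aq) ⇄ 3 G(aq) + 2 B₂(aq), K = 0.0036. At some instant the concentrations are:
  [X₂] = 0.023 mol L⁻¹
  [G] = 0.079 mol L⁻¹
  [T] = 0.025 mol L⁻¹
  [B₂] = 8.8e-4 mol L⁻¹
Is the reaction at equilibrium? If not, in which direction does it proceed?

Q = [G]³·[B₂]² / ([X₂]³·[T]²) = (0.079)³·(8.8e-4)² / ((0.023)³·(0.025)²) = 0.050
Q = 0.050 > K = 0.0036, so the reverse reaction proceeds.

toward reactants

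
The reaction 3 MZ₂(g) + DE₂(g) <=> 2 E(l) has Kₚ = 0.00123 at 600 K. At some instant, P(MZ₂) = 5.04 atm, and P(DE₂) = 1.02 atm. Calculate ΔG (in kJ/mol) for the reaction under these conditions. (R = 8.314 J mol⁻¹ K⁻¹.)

ΔG = 9.12 kJ/mol

(E is a pure liquid — omitted from Qₚ.)
Qₚ = 1 / (P(MZ₂)³·P(DE₂)) = 1 / ((5.04)³·(1.02)) = 0.00766
ΔG = RT ln(Qₚ/Kₚ) = (8.314 J mol⁻¹ K⁻¹)(600 K) × ln(0.00766/0.00123)
   = (4.988 kJ/mol)(1.829) = 9.12 kJ/mol
ΔG > 0, so the forward reaction is non-spontaneous (proceeds in reverse).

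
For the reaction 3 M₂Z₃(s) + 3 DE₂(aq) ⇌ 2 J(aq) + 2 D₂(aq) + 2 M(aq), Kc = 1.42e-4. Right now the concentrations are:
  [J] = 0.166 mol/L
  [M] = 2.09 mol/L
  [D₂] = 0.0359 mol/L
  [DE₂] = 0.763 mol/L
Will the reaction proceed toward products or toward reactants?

(M₂Z₃ is a pure solid — omitted from Qc.)
Qc = [J]²·[D₂]²·[M]² / [DE₂]³ = (0.166)²·(0.0359)²·(2.09)² / (0.763)³ = 3.49e-4
Qc = 3.49e-4 > Kc = 1.42e-4, so the reverse reaction proceeds.

toward reactants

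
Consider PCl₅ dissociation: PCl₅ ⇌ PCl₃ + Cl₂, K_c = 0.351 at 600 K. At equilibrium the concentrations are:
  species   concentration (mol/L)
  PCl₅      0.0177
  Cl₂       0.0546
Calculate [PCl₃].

At equilibrium, K_c = [PCl₃]·[Cl₂] / [PCl₅] = 0.351.
([PCl₃])·(0.0546) / (0.0177) = 0.351
[PCl₃] = 0.114 mol/L

[PCl₃] = 0.114 mol/L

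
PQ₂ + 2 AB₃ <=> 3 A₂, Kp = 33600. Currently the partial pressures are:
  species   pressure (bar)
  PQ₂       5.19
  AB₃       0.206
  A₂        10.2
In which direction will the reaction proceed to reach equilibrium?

Qp = P(A₂)³ / (P(PQ₂)·P(AB₃)²) = (10.2)³ / ((5.19)·(0.206)²) = 4820
Qp = 4820 < Kp = 33600, so the forward reaction proceeds.

toward products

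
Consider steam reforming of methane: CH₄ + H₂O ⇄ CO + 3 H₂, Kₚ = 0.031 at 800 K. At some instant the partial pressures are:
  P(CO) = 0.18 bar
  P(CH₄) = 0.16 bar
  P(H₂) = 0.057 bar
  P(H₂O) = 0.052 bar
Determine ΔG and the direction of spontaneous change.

ΔG = -13.6 kJ/mol; the forward reaction is spontaneous

Qₚ = P(CO)·P(H₂)³ / (P(CH₄)·P(H₂O)) = (0.18)·(0.057)³ / ((0.16)·(0.052)) = 0.00401
ΔG = RT ln(Qₚ/Kₚ) = (8.314 J mol⁻¹ K⁻¹)(800 K) × ln(0.00401/0.031)
   = (6.651 kJ/mol)(-2.045) = -13.6 kJ/mol
ΔG < 0, so the forward reaction is spontaneous (proceeds forward).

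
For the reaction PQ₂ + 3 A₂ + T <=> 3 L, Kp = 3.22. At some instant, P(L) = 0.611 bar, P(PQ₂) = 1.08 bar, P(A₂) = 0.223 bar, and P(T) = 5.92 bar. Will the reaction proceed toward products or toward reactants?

Qp = P(L)³ / (P(PQ₂)·P(A₂)³·P(T)) = (0.611)³ / ((1.08)·(0.223)³·(5.92)) = 3.22
Qp = 3.22 = Kp, so the system is already at equilibrium.

no net change (already at equilibrium)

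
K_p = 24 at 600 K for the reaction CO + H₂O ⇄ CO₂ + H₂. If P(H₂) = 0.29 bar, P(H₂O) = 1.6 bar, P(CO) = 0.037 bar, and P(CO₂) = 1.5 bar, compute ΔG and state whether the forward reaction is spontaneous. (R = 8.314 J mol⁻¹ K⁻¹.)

Q_p = P(CO₂)·P(H₂) / (P(CO)·P(H₂O)) = (1.5)·(0.29) / ((0.037)·(1.6)) = 7.35
ΔG = RT ln(Q_p/K_p) = (8.314 J mol⁻¹ K⁻¹)(600 K) × ln(7.35/24)
   = (4.988 kJ/mol)(-1.183) = -5.90 kJ/mol
ΔG < 0, so the forward reaction is spontaneous (proceeds forward).

ΔG = -5.90 kJ/mol; the forward reaction is spontaneous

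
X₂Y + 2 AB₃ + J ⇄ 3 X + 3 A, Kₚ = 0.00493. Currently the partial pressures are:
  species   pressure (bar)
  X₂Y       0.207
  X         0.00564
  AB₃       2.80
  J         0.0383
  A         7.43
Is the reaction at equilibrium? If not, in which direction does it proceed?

Qₚ = P(X)³·P(A)³ / (P(X₂Y)·P(AB₃)²·P(J)) = (0.00564)³·(7.43)³ / ((0.207)·(2.80)²·(0.0383)) = 0.00118
Qₚ = 0.00118 < Kₚ = 0.00493, so the forward reaction proceeds.

forward (toward products)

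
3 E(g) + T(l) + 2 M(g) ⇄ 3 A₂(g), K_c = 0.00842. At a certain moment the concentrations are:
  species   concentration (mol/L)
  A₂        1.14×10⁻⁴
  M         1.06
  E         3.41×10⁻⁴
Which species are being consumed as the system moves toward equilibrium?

(T is a pure liquid — omitted from Q_c.)
Q_c = [A₂]³ / ([E]³·[M]²) = (1.14×10⁻⁴)³ / ((3.41×10⁻⁴)³·(1.06)²) = 0.0333
Q_c = 0.0333 > K_c = 0.00842: net reverse reaction.

A₂ (products)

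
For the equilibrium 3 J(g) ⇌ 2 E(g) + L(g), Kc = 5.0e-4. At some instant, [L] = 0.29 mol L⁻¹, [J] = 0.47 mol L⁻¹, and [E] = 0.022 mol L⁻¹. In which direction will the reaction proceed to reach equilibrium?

reverse (toward reactants)

Qc = [E]²·[L] / [J]³ = (0.022)²·(0.29) / (0.47)³ = 0.0014
Qc = 0.0014 > Kc = 5.0e-4, so the reverse reaction proceeds.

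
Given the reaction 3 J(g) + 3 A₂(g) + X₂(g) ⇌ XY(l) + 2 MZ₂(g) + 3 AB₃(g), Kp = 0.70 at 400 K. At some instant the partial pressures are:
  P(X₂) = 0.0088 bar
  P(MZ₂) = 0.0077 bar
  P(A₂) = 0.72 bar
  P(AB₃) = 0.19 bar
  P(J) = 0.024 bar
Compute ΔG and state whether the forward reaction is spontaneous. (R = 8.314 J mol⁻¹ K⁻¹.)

(XY is a pure liquid — omitted from Qp.)
Qp = P(MZ₂)²·P(AB₃)³ / (P(J)³·P(A₂)³·P(X₂)) = (0.0077)²·(0.19)³ / ((0.024)³·(0.72)³·(0.0088)) = 8.96
ΔG = RT ln(Qp/Kp) = (8.314 J mol⁻¹ K⁻¹)(400 K) × ln(8.96/0.70)
   = (3.326 kJ/mol)(2.549) = 8.48 kJ/mol
ΔG > 0, so the forward reaction is non-spontaneous (proceeds in reverse).

ΔG = 8.48 kJ/mol; the forward reaction is non-spontaneous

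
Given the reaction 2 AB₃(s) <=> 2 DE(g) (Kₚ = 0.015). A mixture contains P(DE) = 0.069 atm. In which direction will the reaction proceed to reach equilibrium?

forward (toward products)

(AB₃ is a pure solid — omitted from Qₚ.)
Qₚ = P(DE)² = (0.069)² = 0.0048
Qₚ = 0.0048 < Kₚ = 0.015, so the forward reaction proceeds.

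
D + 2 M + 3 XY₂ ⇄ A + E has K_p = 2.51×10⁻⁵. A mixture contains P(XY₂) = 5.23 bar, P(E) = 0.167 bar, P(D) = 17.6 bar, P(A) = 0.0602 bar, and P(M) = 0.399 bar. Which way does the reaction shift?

Q_p = P(A)·P(E) / (P(D)·P(M)²·P(XY₂)³) = (0.0602)·(0.167) / ((17.6)·(0.399)²·(5.23)³) = 2.51×10⁻⁵
Q_p = 2.51×10⁻⁵ = K_p, so the system is already at equilibrium.

neither direction; the system is at equilibrium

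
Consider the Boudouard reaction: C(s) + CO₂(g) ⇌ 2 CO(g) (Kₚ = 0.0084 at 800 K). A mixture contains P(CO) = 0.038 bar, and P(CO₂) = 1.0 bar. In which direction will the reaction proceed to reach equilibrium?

(C is a pure solid — omitted from Qₚ.)
Qₚ = P(CO)² / P(CO₂) = (0.038)² / (1.0) = 0.0014
Qₚ = 0.0014 < Kₚ = 0.0084, so the forward reaction proceeds.

toward products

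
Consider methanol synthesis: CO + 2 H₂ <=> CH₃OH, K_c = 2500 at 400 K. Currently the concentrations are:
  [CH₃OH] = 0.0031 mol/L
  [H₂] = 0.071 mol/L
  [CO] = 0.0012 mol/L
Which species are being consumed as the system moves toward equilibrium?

Q_c = [CH₃OH] / ([CO]·[H₂]²) = (0.0031) / ((0.0012)·(0.071)²) = 510
Q_c = 510 < K_c = 2500: net forward reaction.

CO, H₂ (reactants)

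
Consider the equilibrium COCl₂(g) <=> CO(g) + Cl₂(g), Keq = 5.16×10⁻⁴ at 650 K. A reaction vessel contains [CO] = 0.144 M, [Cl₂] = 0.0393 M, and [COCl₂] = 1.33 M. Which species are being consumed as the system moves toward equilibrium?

Q = [CO]·[Cl₂] / [COCl₂] = (0.144)·(0.0393) / (1.33) = 0.00426
Q = 0.00426 > Keq = 5.16×10⁻⁴: net reverse reaction.

CO, Cl₂ (products)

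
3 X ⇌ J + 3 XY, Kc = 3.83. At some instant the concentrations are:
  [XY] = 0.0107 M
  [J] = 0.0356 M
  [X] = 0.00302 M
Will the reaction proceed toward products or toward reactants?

forward (toward products)

Qc = [J]·[XY]³ / [X]³ = (0.0356)·(0.0107)³ / (0.00302)³ = 1.58
Qc = 1.58 < Kc = 3.83, so the forward reaction proceeds.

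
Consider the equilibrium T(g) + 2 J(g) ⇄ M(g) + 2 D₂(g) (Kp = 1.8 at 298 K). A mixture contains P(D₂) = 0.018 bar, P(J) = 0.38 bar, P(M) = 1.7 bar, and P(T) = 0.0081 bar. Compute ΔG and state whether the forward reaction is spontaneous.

ΔG = -3.32 kJ/mol; the forward reaction is spontaneous

Qp = P(M)·P(D₂)² / (P(T)·P(J)²) = (1.7)·(0.018)² / ((0.0081)·(0.38)²) = 0.471
ΔG = RT ln(Qp/Kp) = (8.314 J mol⁻¹ K⁻¹)(298 K) × ln(0.471/1.8)
   = (2.478 kJ/mol)(-1.341) = -3.32 kJ/mol
ΔG < 0, so the forward reaction is spontaneous (proceeds forward).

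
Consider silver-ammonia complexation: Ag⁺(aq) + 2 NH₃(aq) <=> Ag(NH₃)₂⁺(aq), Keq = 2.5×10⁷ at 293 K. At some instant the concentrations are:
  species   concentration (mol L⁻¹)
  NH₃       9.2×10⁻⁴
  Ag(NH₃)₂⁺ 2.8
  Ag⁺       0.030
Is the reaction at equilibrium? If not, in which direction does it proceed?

Q = [Ag(NH₃)₂⁺] / ([Ag⁺]·[NH₃]²) = (2.8) / ((0.030)·(9.2×10⁻⁴)²) = 1.1×10⁸
Q = 1.1×10⁸ > Keq = 2.5×10⁷, so the reverse reaction proceeds.

in the reverse direction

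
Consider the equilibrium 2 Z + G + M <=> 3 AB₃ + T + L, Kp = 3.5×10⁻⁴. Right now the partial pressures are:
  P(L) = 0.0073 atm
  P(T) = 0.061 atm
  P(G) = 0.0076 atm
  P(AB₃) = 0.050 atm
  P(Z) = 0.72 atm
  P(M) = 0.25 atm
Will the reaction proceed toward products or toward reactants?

Qp = P(AB₃)³·P(T)·P(L) / (P(Z)²·P(G)·P(M)) = (0.050)³·(0.061)·(0.0073) / ((0.72)²·(0.0076)·(0.25)) = 5.7×10⁻⁵
Qp = 5.7×10⁻⁵ < Kp = 3.5×10⁻⁴, so the forward reaction proceeds.

forward (toward products)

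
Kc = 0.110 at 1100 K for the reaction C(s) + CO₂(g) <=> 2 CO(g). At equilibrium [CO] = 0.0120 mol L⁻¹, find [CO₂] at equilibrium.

(C is a pure solid — omitted from Kc.)
At equilibrium, Kc = [CO]² / [CO₂] = 0.110.
(0.0120)² / ([CO₂]) = 0.110
[CO₂] = 0.00131 mol L⁻¹

[CO₂] = 0.00131 mol L⁻¹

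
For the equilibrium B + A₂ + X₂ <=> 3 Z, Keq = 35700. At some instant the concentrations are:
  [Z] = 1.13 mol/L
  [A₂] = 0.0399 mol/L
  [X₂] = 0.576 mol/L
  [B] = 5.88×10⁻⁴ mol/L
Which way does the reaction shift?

in the reverse direction

Q = [Z]³ / ([B]·[A₂]·[X₂]) = (1.13)³ / ((5.88×10⁻⁴)·(0.0399)·(0.576)) = 1.07×10⁵
Q = 1.07×10⁵ > Keq = 35700, so the reverse reaction proceeds.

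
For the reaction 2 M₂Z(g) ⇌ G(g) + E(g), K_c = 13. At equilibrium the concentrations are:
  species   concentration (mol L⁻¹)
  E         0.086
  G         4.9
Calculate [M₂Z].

[M₂Z] = 0.18 mol L⁻¹

At equilibrium, K_c = [G]·[E] / [M₂Z]² = 13.
(4.9)·(0.086) / ([M₂Z])² = 13
[M₂Z]² = 0.0324 ⇒ [M₂Z] = 0.18 mol L⁻¹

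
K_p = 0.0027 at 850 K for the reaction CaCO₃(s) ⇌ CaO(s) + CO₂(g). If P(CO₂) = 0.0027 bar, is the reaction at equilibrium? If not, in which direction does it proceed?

(CaCO₃, CaO are pure solids — omitted from Q_p.)
Q_p = P(CO₂) = 0.0027
Q_p = 0.0027 = K_p, so the system is already at equilibrium.

no net change (already at equilibrium)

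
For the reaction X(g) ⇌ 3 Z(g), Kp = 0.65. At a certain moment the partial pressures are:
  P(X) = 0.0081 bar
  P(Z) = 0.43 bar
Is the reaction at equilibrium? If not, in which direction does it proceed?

in the reverse direction

Qp = P(Z)³ / P(X) = (0.43)³ / (0.0081) = 9.8
Qp = 9.8 > Kp = 0.65, so the reverse reaction proceeds.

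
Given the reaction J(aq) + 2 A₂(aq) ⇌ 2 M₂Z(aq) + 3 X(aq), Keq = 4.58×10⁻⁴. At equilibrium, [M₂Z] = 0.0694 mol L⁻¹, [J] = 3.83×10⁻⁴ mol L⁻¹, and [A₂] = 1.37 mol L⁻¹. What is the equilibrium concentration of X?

[X] = 0.0409 mol L⁻¹

At equilibrium, Keq = [M₂Z]²·[X]³ / ([J]·[A₂]²) = 4.58×10⁻⁴.
(0.0694)²·([X])³ / ((3.83×10⁻⁴)·(1.37)²) = 4.58×10⁻⁴
[X]³ = 6.84×10⁻⁵ ⇒ [X] = 0.0409 mol L⁻¹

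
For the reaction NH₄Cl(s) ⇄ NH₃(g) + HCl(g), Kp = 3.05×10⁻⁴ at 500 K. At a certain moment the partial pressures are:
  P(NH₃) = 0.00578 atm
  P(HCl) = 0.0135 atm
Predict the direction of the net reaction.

(NH₄Cl is a pure solid — omitted from Qp.)
Qp = P(NH₃)·P(HCl) = (0.00578)·(0.0135) = 7.80×10⁻⁵
Qp = 7.80×10⁻⁵ < Kp = 3.05×10⁻⁴, so the forward reaction proceeds.

forward (toward products)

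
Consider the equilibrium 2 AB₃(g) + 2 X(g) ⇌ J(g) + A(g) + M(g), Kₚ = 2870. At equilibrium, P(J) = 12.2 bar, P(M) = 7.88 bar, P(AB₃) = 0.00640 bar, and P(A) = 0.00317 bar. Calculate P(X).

P(X) = 1.61 bar

At equilibrium, Kₚ = P(J)·P(A)·P(M) / (P(AB₃)²·P(X)²) = 2870.
(12.2)·(0.00317)·(7.88) / ((0.00640)²·(P(X))²) = 2870
P(X)² = 2.59 ⇒ P(X) = 1.61 bar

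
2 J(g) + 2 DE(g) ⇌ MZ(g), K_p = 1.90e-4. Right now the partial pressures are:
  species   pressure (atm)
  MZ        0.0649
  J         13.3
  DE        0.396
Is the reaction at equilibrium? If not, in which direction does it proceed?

reverse (toward reactants)

Q_p = P(MZ) / (P(J)²·P(DE)²) = (0.0649) / ((13.3)²·(0.396)²) = 0.00234
Q_p = 0.00234 > K_p = 1.90e-4, so the reverse reaction proceeds.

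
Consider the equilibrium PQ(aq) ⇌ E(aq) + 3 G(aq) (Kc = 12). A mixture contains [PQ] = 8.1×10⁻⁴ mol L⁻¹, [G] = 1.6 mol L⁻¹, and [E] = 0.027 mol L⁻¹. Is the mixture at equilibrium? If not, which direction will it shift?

no; Q > K, reaction proceeds in reverse

Qc = [E]·[G]³ / [PQ] = (0.027)·(1.6)³ / (8.1×10⁻⁴) = 140
Qc = 140 > Kc = 12: net reverse reaction.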